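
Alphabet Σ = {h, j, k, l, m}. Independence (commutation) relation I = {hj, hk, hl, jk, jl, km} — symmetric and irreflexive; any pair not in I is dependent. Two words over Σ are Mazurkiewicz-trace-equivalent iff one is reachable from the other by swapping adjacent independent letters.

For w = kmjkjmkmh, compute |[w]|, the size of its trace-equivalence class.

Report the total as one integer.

84

piece 0:k — minimal
piece 1:m — minimal
piece 2:j rests on {1:m}
piece 3:k rests on {0:k}
piece 4:j rests on {2:j}
piece 5:m rests on {4:j}
piece 6:k rests on {3:k}
piece 7:m rests on {5:m}
piece 8:h rests on {7:m}
minimal pieces: {0:k, 1:m}
ways to finish when only these pieces remain (= sum over removing one remaining piece with nothing left below it):
  1 left: {6}→1  {8}→1
  2 left: {3,6}→1  {6,8}→2  {7,8}→1
  3 left: {0,3,6}→1  {3,6,8}→3  {5,7,8}→1  {6,7,8}→3
  4 left: {0,3,6,8}→4  {3,6,7,8}→6  {4,5,7,8}→1  {5,6,7,8}→4
  5 left: {0,3,6,7,8}→10  {2,4,5,7,8}→1  {3,5,6,7,8}→10  {4,5,6,7,8}→5
  6 left: {0,3,5,6,7,8}→20  {1,2,4,5,7,8}→1  {2,4,5,6,7,8}→6  {3,4,5,6,7,8}→15
  7 left: {0,3,4,5,6,7,8}→35  {1,2,4,5,6,7,8}→7  {2,3,4,5,6,7,8}→21
  placing 0:k first → 28 extensions
  placing 1:m first → 56 extensions
total linear extensions = 84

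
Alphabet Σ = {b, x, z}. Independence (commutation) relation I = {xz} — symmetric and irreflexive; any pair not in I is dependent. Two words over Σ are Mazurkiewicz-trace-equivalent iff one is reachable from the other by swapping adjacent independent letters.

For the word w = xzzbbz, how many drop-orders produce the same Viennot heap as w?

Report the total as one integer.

3

0(x) covers ∅
1(z) covers ∅
2(z) covers 1:z
3(b) covers 0:x, 2:z
4(b) covers 3:b
5(z) covers 4:b
floor of heap: 0:x, 1:z
completions by unplaced set U, small U first (add the entries for U minus each lowest piece of U):
  |U|=1: {5}:1
  |U|=2: {4,5}:1
  |U|=3: {3,4,5}:1
  |U|=4: {0,3,4,5}:1  {2,3,4,5}:1
  start at 0(x): 1
  start at 1(z): 2
sum over floor = 3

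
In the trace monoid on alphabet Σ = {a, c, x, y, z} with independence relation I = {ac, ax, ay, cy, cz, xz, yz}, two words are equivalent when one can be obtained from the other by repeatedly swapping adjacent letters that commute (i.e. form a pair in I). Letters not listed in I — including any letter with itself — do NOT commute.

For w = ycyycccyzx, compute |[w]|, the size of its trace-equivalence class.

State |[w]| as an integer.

piece 0:y — minimal
piece 1:c — minimal
piece 2:y rests on {0:y}
piece 3:y rests on {2:y}
piece 4:c rests on {1:c}
piece 5:c rests on {4:c}
piece 6:c rests on {5:c}
piece 7:y rests on {3:y}
piece 8:z — minimal
piece 9:x rests on {6:c, 7:y}
minimal pieces: {0:y, 1:c, 8:z}
ways to finish when only these pieces remain (= sum over removing one remaining piece with nothing left below it):
  1 left: {8}→1  {9}→1
  2 left: {6,9}→1  {7,9}→1  {8,9}→2
  3 left: {3,7,9}→1  {5,6,9}→1  {6,7,9}→2  {6,8,9}→3  {7,8,9}→3
  4 left: {2,3,7,9}→1  {3,6,7,9}→3  {3,7,8,9}→4  {4,5,6,9}→1  {5,6,7,9}→3  {5,6,8,9}→4  {6,7,8,9}→8
  5 left: {0,2,3,7,9}→1  {1,4,5,6,9}→1  {2,3,6,7,9}→4  {2,3,7,8,9}→5  {3,5,6,7,9}→6  {3,6,7,8,9}→15  {4,5,6,7,9}→4  {4,5,6,8,9}→5  {5,6,7,8,9}→15
  6 left: {0,2,3,6,7,9}→5  {0,2,3,7,8,9}→6  {1,4,5,6,7,9}→5  {1,4,5,6,8,9}→6  {2,3,5,6,7,9}→10  {2,3,6,7,8,9}→24  {3,4,5,6,7,9}→10  {3,5,6,7,8,9}→36  {4,5,6,7,8,9}→24
  7 left: {0,2,3,5,6,7,9}→15  {0,2,3,6,7,8,9}→35  {1,3,4,5,6,7,9}→15  {1,4,5,6,7,8,9}→35  {2,3,4,5,6,7,9}→20  {2,3,5,6,7,8,9}→70  {3,4,5,6,7,8,9}→70
  8 left: {0,2,3,4,5,6,7,9}→35  {0,2,3,5,6,7,8,9}→120  {1,2,3,4,5,6,7,9}→35  {1,3,4,5,6,7,8,9}→120  {2,3,4,5,6,7,8,9}→160
  placing 0:y first → 315 extensions
  placing 1:c first → 315 extensions
  placing 8:z first → 70 extensions
total linear extensions = 700

700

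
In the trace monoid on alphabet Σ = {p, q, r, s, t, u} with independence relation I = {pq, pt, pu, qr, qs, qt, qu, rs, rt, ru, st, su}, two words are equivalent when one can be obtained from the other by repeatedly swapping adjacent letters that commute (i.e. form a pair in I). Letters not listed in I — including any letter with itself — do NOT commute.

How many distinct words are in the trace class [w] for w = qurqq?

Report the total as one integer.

0(q) covers ∅
1(u) covers ∅
2(r) covers ∅
3(q) covers 0:q
4(q) covers 3:q
floor of heap: 0:q, 1:u, 2:r
completions by unplaced set U, small U first (add the entries for U minus each lowest piece of U):
  |U|=1: {1}:1  {2}:1  {4}:1
  |U|=2: {1,2}:2  {1,4}:2  {2,4}:2  {3,4}:1
  |U|=3: {0,3,4}:1  {1,2,4}:6  {1,3,4}:3  {2,3,4}:3
  start at 0(q): 12
  start at 1(u): 4
  start at 2(r): 4
sum over floor = 20

20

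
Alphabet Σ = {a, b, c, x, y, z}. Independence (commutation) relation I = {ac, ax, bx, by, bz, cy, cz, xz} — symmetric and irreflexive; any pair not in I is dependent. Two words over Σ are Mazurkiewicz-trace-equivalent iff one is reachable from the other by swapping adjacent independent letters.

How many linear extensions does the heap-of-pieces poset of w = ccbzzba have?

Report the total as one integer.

piece 0:c — minimal
piece 1:c rests on {0:c}
piece 2:b rests on {1:c}
piece 3:z — minimal
piece 4:z rests on {3:z}
piece 5:b rests on {2:b}
piece 6:a rests on {4:z, 5:b}
minimal pieces: {0:c, 3:z}
ways to finish when only these pieces remain (= sum over removing one remaining piece with nothing left below it):
  1 left: {6}→1
  2 left: {4,6}→1  {5,6}→1
  3 left: {2,5,6}→1  {3,4,6}→1  {4,5,6}→2
  4 left: {1,2,5,6}→1  {2,4,5,6}→3  {3,4,5,6}→3
  5 left: {0,1,2,5,6}→1  {1,2,4,5,6}→4  {2,3,4,5,6}→6
  placing 0:c first → 10 extensions
  placing 3:z first → 5 extensions
total linear extensions = 15

15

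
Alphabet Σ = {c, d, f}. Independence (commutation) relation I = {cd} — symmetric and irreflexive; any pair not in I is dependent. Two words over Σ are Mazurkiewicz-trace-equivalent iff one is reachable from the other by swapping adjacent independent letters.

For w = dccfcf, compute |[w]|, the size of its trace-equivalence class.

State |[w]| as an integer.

3

piece 0:d — minimal
piece 1:c — minimal
piece 2:c rests on {1:c}
piece 3:f rests on {0:d, 2:c}
piece 4:c rests on {3:f}
piece 5:f rests on {4:c}
minimal pieces: {0:d, 1:c}
ways to finish when only these pieces remain (= sum over removing one remaining piece with nothing left below it):
  1 left: {5}→1
  2 left: {4,5}→1
  3 left: {3,4,5}→1
  4 left: {0,3,4,5}→1  {2,3,4,5}→1
  placing 0:d first → 1 extensions
  placing 1:c first → 2 extensions
total linear extensions = 3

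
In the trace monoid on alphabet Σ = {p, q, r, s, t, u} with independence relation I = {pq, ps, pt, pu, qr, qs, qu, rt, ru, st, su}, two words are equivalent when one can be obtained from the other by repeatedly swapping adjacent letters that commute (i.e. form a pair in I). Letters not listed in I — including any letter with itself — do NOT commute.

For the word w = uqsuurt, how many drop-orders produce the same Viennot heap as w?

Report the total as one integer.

#0=u has no predecessor
#1=q has no predecessor
#2=s has no predecessor
#3=u depends on [0:u]
#4=u depends on [3:u]
#5=r depends on [2:s]
#6=t depends on [1:q, 4:u]
sources: [0:u, 1:q, 2:s]
N(rest) = Σ N(rest − s) over sources s of rest; N(one piece) = 1:
  size 1 → [5]=1  [6]=1
  size 2 → [1,6]=1  [2,5]=1  [4,6]=1  [5,6]=2
  size 3 → [1,4,6]=2  [1,5,6]=3  [2,5,6]=3  [3,4,6]=1  [4,5,6]=3
  size 4 → [0,3,4,6]=1  [1,2,5,6]=6  [1,3,4,6]=3  [1,4,5,6]=8  [2,4,5,6]=6  [3,4,5,6]=4
  size 5 → [0,1,3,4,6]=4  [0,3,4,5,6]=5  [1,2,4,5,6]=20  [1,3,4,5,6]=15  [2,3,4,5,6]=10
  first=0(u) contributes 45
  first=1(q) contributes 15
  first=2(s) contributes 24
|[w]| = 84

84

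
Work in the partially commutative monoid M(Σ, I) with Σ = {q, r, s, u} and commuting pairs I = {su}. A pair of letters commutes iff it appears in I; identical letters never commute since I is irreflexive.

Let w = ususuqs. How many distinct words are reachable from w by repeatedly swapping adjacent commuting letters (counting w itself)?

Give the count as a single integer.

10

piece 0:u — minimal
piece 1:s — minimal
piece 2:u rests on {0:u}
piece 3:s rests on {1:s}
piece 4:u rests on {2:u}
piece 5:q rests on {3:s, 4:u}
piece 6:s rests on {5:q}
minimal pieces: {0:u, 1:s}
ways to finish when only these pieces remain (= sum over removing one remaining piece with nothing left below it):
  1 left: {6}→1
  2 left: {5,6}→1
  3 left: {3,5,6}→1  {4,5,6}→1
  4 left: {1,3,5,6}→1  {2,4,5,6}→1  {3,4,5,6}→2
  5 left: {0,2,4,5,6}→1  {1,3,4,5,6}→3  {2,3,4,5,6}→3
  placing 0:u first → 6 extensions
  placing 1:s first → 4 extensions
total linear extensions = 10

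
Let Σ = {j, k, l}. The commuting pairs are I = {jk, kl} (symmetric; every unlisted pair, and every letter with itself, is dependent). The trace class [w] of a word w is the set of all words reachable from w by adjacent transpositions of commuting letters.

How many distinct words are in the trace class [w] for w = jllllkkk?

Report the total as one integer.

#0=j has no predecessor
#1=l depends on [0:j]
#2=l depends on [1:l]
#3=l depends on [2:l]
#4=l depends on [3:l]
#5=k has no predecessor
#6=k depends on [5:k]
#7=k depends on [6:k]
sources: [0:j, 5:k]
N(rest) = Σ N(rest − s) over sources s of rest; N(one piece) = 1:
  size 1 → [4]=1  [7]=1
  size 2 → [3,4]=1  [4,7]=2  [6,7]=1
  size 3 → [2,3,4]=1  [3,4,7]=3  [4,6,7]=3  [5,6,7]=1
  size 4 → [1,2,3,4]=1  [2,3,4,7]=4  [3,4,6,7]=6  [4,5,6,7]=4
  size 5 → [0,1,2,3,4]=1  [1,2,3,4,7]=5  [2,3,4,6,7]=10  [3,4,5,6,7]=10
  size 6 → [0,1,2,3,4,7]=6  [1,2,3,4,6,7]=15  [2,3,4,5,6,7]=20
  first=0(j) contributes 35
  first=5(k) contributes 21
|[w]| = 56

56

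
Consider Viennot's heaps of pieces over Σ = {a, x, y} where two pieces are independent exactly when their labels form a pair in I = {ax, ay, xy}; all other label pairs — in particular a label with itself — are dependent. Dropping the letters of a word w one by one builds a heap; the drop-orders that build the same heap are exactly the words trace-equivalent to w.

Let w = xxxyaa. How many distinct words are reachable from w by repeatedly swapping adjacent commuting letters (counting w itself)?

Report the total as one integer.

60

#0=x has no predecessor
#1=x depends on [0:x]
#2=x depends on [1:x]
#3=y has no predecessor
#4=a has no predecessor
#5=a depends on [4:a]
sources: [0:x, 3:y, 4:a]
N(rest) = Σ N(rest − s) over sources s of rest; N(one piece) = 1:
  size 1 → [2]=1  [3]=1  [5]=1
  size 2 → [1,2]=1  [2,3]=2  [2,5]=2  [3,5]=2  [4,5]=1
  size 3 → [0,1,2]=1  [1,2,3]=3  [1,2,5]=3  [2,3,5]=6  [2,4,5]=3  [3,4,5]=3
  size 4 → [0,1,2,3]=4  [0,1,2,5]=4  [1,2,3,5]=12  [1,2,4,5]=6  [2,3,4,5]=12
  first=0(x) contributes 30
  first=3(y) contributes 10
  first=4(a) contributes 20
|[w]| = 60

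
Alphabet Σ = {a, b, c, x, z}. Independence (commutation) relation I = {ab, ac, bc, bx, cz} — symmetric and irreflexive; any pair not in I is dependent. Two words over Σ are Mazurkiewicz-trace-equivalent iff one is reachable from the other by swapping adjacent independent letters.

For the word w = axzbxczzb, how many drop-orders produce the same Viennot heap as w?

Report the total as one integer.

9

drop 0:a onto floor
drop 1:x onto {0:a}
drop 2:z onto {1:x}
drop 3:b onto {2:z}
drop 4:x onto {2:z}
drop 5:c onto {4:x}
drop 6:z onto {3:b, 4:x}
drop 7:z onto {6:z}
drop 8:b onto {7:z}
ground layer = {0:a}
drop-orders for the pieces not yet dropped (sum over which currently-grounded one goes next):
  1 to go: {5} 1  {8} 1
  2 to go: {5,8} 2  {7,8} 1
  3 to go: {5,7,8} 3  {6,7,8} 1
  4 to go: {3,6,7,8} 1  {5,6,7,8} 4
  5 to go: {3,5,6,7,8} 5  {4,5,6,7,8} 4
  6 to go: {3,4,5,6,7,8} 9
  7 to go: {2,3,4,5,6,7,8} 9
  if 0:a drops first: 9 orders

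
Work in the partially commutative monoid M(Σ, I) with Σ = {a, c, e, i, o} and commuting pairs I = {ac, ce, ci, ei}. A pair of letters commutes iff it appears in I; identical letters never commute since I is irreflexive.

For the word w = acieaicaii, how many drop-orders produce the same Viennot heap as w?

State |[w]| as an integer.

#0=a has no predecessor
#1=c has no predecessor
#2=i depends on [0:a]
#3=e depends on [0:a]
#4=a depends on [2:i, 3:e]
#5=i depends on [4:a]
#6=c depends on [1:c]
#7=a depends on [5:i]
#8=i depends on [7:a]
#9=i depends on [8:i]
sources: [0:a, 1:c]
N(rest) = Σ N(rest − s) over sources s of rest; N(one piece) = 1:
  size 1 → [6]=1  [9]=1
  size 2 → [1,6]=1  [6,9]=2  [8,9]=1
  size 3 → [1,6,9]=3  [6,8,9]=3  [7,8,9]=1
  size 4 → [1,6,8,9]=6  [5,7,8,9]=1  [6,7,8,9]=4
  size 5 → [1,6,7,8,9]=10  [4,5,7,8,9]=1  [5,6,7,8,9]=5
  size 6 → [1,5,6,7,8,9]=15  [2,4,5,7,8,9]=1  [3,4,5,7,8,9]=1  [4,5,6,7,8,9]=6
  size 7 → [1,4,5,6,7,8,9]=21  [2,3,4,5,7,8,9]=2  [2,4,5,6,7,8,9]=7  [3,4,5,6,7,8,9]=7
  size 8 → [0,2,3,4,5,7,8,9]=2  [1,2,4,5,6,7,8,9]=28  [1,3,4,5,6,7,8,9]=28  [2,3,4,5,6,7,8,9]=16
  first=0(a) contributes 72
  first=1(c) contributes 18
|[w]| = 90

90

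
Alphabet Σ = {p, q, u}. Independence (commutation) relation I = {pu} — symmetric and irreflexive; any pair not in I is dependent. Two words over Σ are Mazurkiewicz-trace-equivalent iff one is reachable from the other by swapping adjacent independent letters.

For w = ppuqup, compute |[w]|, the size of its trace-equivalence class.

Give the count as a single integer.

0(p) covers ∅
1(p) covers 0:p
2(u) covers ∅
3(q) covers 1:p, 2:u
4(u) covers 3:q
5(p) covers 3:q
floor of heap: 0:p, 2:u
completions by unplaced set U, small U first (add the entries for U minus each lowest piece of U):
  |U|=1: {4}:1  {5}:1
  |U|=2: {4,5}:2
  |U|=3: {3,4,5}:2
  |U|=4: {1,3,4,5}:2  {2,3,4,5}:2
  start at 0(p): 4
  start at 2(u): 2
sum over floor = 6

6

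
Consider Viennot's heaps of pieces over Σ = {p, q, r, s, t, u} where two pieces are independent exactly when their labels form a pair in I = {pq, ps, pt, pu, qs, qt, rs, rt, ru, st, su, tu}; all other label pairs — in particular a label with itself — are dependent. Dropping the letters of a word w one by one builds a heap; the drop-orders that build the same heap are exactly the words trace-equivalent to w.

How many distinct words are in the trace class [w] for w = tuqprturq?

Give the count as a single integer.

#0=t has no predecessor
#1=u has no predecessor
#2=q depends on [1:u]
#3=p has no predecessor
#4=r depends on [2:q, 3:p]
#5=t depends on [0:t]
#6=u depends on [2:q]
#7=r depends on [4:r]
#8=q depends on [6:u, 7:r]
sources: [0:t, 1:u, 3:p]
N(rest) = Σ N(rest − s) over sources s of rest; N(one piece) = 1:
  size 1 → [5]=1  [8]=1
  size 2 → [0,5]=1  [5,8]=2  [6,8]=1  [7,8]=1
  size 3 → [0,5,8]=3  [4,7,8]=1  [5,6,8]=3  [5,7,8]=3  [6,7,8]=2
  size 4 → [0,5,6,8]=6  [0,5,7,8]=6  [3,4,7,8]=1  [4,5,7,8]=4  [4,6,7,8]=3  [5,6,7,8]=8
  size 5 → [0,4,5,7,8]=10  [0,5,6,7,8]=20  [2,4,6,7,8]=3  [3,4,5,7,8]=5  [3,4,6,7,8]=4  [4,5,6,7,8]=15
  size 6 → [0,3,4,5,7,8]=15  [0,4,5,6,7,8]=45  [1,2,4,6,7,8]=3  [2,3,4,6,7,8]=7  [2,4,5,6,7,8]=18  [3,4,5,6,7,8]=24
  size 7 → [0,2,4,5,6,7,8]=63  [0,3,4,5,6,7,8]=84  [1,2,3,4,6,7,8]=10  [1,2,4,5,6,7,8]=21  [2,3,4,5,6,7,8]=49
  first=0(t) contributes 80
  first=1(u) contributes 196
  first=3(p) contributes 84
|[w]| = 360

360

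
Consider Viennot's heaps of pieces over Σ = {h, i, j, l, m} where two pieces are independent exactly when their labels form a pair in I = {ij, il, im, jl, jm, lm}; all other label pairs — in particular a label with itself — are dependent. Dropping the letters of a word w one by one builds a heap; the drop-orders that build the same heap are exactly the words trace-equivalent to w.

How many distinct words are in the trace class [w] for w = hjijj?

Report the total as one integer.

4

drop 0:h onto floor
drop 1:j onto {0:h}
drop 2:i onto {0:h}
drop 3:j onto {1:j}
drop 4:j onto {3:j}
ground layer = {0:h}
drop-orders for the pieces not yet dropped (sum over which currently-grounded one goes next):
  1 to go: {2} 1  {4} 1
  2 to go: {2,4} 2  {3,4} 1
  3 to go: {1,3,4} 1  {2,3,4} 3
  if 0:h drops first: 4 orders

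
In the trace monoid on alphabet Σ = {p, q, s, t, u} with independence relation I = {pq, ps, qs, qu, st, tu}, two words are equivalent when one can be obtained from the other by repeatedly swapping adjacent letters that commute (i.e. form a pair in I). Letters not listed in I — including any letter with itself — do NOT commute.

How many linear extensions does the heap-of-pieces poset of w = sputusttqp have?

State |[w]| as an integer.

piece 0:s — minimal
piece 1:p — minimal
piece 2:u rests on {0:s, 1:p}
piece 3:t rests on {1:p}
piece 4:u rests on {2:u}
piece 5:s rests on {4:u}
piece 6:t rests on {3:t}
piece 7:t rests on {6:t}
piece 8:q rests on {7:t}
piece 9:p rests on {4:u, 7:t}
minimal pieces: {0:s, 1:p}
ways to finish when only these pieces remain (= sum over removing one remaining piece with nothing left below it):
  1 left: {5}→1  {8}→1  {9}→1
  2 left: {5,8}→2  {5,9}→2  {8,9}→2
  3 left: {4,5,9}→2  {5,8,9}→6  {7,8,9}→2
  4 left: {2,4,5,9}→2  {4,5,8,9}→8  {5,7,8,9}→8  {6,7,8,9}→2
  5 left: {0,2,4,5,9}→2  {2,4,5,8,9}→10  {3,6,7,8,9}→2  {4,5,7,8,9}→16  {5,6,7,8,9}→10
  6 left: {0,2,4,5,8,9}→12  {2,4,5,7,8,9}→26  {3,5,6,7,8,9}→12  {4,5,6,7,8,9}→26
  7 left: {0,2,4,5,7,8,9}→38  {2,4,5,6,7,8,9}→52  {3,4,5,6,7,8,9}→38
  8 left: {0,2,4,5,6,7,8,9}→90  {2,3,4,5,6,7,8,9}→90
  placing 0:s first → 90 extensions
  placing 1:p first → 180 extensions
total linear extensions = 270

270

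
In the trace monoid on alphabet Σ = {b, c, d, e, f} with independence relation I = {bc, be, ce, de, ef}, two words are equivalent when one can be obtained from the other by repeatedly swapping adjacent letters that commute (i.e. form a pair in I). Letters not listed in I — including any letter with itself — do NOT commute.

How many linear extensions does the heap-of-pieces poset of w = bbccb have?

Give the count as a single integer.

10

#0=b has no predecessor
#1=b depends on [0:b]
#2=c has no predecessor
#3=c depends on [2:c]
#4=b depends on [1:b]
sources: [0:b, 2:c]
N(rest) = Σ N(rest − s) over sources s of rest; N(one piece) = 1:
  size 1 → [3]=1  [4]=1
  size 2 → [1,4]=1  [2,3]=1  [3,4]=2
  size 3 → [0,1,4]=1  [1,3,4]=3  [2,3,4]=3
  first=0(b) contributes 6
  first=2(c) contributes 4
|[w]| = 10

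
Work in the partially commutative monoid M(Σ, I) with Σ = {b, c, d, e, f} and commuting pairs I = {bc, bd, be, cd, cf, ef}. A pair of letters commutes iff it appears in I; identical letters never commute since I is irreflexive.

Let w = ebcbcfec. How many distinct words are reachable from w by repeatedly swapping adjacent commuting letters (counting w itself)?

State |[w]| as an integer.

0(e) covers ∅
1(b) covers ∅
2(c) covers 0:e
3(b) covers 1:b
4(c) covers 2:c
5(f) covers 3:b
6(e) covers 4:c
7(c) covers 6:e
floor of heap: 0:e, 1:b
completions by unplaced set U, small U first (add the entries for U minus each lowest piece of U):
  |U|=1: {5}:1  {7}:1
  |U|=2: {3,5}:1  {5,7}:2  {6,7}:1
  |U|=3: {1,3,5}:1  {3,5,7}:3  {4,6,7}:1  {5,6,7}:3
  |U|=4: {1,3,5,7}:4  {2,4,6,7}:1  {3,5,6,7}:6  {4,5,6,7}:4
  |U|=5: {0,2,4,6,7}:1  {1,3,5,6,7}:10  {2,4,5,6,7}:5  {3,4,5,6,7}:10
  |U|=6: {0,2,4,5,6,7}:6  {1,3,4,5,6,7}:20  {2,3,4,5,6,7}:15
  start at 0(e): 35
  start at 1(b): 21
sum over floor = 56

56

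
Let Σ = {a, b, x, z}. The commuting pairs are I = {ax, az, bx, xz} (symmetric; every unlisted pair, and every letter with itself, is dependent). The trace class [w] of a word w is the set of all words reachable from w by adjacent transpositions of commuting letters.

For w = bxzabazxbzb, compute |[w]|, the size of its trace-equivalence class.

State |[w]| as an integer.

drop 0:b onto floor
drop 1:x onto floor
drop 2:z onto {0:b}
drop 3:a onto {0:b}
drop 4:b onto {2:z, 3:a}
drop 5:a onto {4:b}
drop 6:z onto {4:b}
drop 7:x onto {1:x}
drop 8:b onto {5:a, 6:z}
drop 9:z onto {8:b}
drop 10:b onto {9:z}
ground layer = {0:b, 1:x}
drop-orders for the pieces not yet dropped (sum over which currently-grounded one goes next):
  1 to go: {7} 1  {10} 1
  2 to go: {1,7} 1  {7,10} 2  {9,10} 1
  3 to go: {1,7,10} 3  {7,9,10} 3  {8,9,10} 1
  4 to go: {1,7,9,10} 6  {5,8,9,10} 1  {6,8,9,10} 1  {7,8,9,10} 4
  5 to go: {1,7,8,9,10} 10  {5,6,8,9,10} 2  {5,7,8,9,10} 5  {6,7,8,9,10} 5
  6 to go: {1,5,7,8,9,10} 15  {1,6,7,8,9,10} 15  {4,5,6,8,9,10} 2  {5,6,7,8,9,10} 12
  7 to go: {1,5,6,7,8,9,10} 42  {2,4,5,6,8,9,10} 2  {3,4,5,6,8,9,10} 2  {4,5,6,7,8,9,10} 14
  8 to go: {1,4,5,6,7,8,9,10} 56  {2,3,4,5,6,8,9,10} 4  {2,4,5,6,7,8,9,10} 16  {3,4,5,6,7,8,9,10} 16
  9 to go: {0,2,3,4,5,6,8,9,10} 4  {1,2,4,5,6,7,8,9,10} 72  {1,3,4,5,6,7,8,9,10} 72  {2,3,4,5,6,7,8,9,10} 36
  if 0:b drops first: 180 orders
  if 1:x drops first: 40 orders
heap linearizations: 220

220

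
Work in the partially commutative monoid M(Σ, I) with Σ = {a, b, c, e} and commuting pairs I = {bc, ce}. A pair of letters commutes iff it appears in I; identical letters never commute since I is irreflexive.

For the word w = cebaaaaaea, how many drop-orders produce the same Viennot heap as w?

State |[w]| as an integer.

drop 0:c onto floor
drop 1:e onto floor
drop 2:b onto {1:e}
drop 3:a onto {0:c, 2:b}
drop 4:a onto {3:a}
drop 5:a onto {4:a}
drop 6:a onto {5:a}
drop 7:a onto {6:a}
drop 8:e onto {7:a}
drop 9:a onto {8:e}
ground layer = {0:c, 1:e}
drop-orders for the pieces not yet dropped (sum over which currently-grounded one goes next):
  1 to go: {9} 1
  2 to go: {8,9} 1
  3 to go: {7,8,9} 1
  4 to go: {6,7,8,9} 1
  5 to go: {5,6,7,8,9} 1
  6 to go: {4,5,6,7,8,9} 1
  7 to go: {3,4,5,6,7,8,9} 1
  8 to go: {0,3,4,5,6,7,8,9} 1  {2,3,4,5,6,7,8,9} 1
  if 0:c drops first: 1 orders
  if 1:e drops first: 2 orders
heap linearizations: 3

3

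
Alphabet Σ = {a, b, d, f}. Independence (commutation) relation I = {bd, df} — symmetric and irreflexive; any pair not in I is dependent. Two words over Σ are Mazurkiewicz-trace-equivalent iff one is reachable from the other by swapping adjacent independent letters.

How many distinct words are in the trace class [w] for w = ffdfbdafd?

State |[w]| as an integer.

30

0(f) covers ∅
1(f) covers 0:f
2(d) covers ∅
3(f) covers 1:f
4(b) covers 3:f
5(d) covers 2:d
6(a) covers 4:b, 5:d
7(f) covers 6:a
8(d) covers 6:a
floor of heap: 0:f, 2:d
completions by unplaced set U, small U first (add the entries for U minus each lowest piece of U):
  |U|=1: {7}:1  {8}:1
  |U|=2: {7,8}:2
  |U|=3: {6,7,8}:2
  |U|=4: {4,6,7,8}:2  {5,6,7,8}:2
  |U|=5: {2,5,6,7,8}:2  {3,4,6,7,8}:2  {4,5,6,7,8}:4
  |U|=6: {1,3,4,6,7,8}:2  {2,4,5,6,7,8}:6  {3,4,5,6,7,8}:6
  |U|=7: {0,1,3,4,6,7,8}:2  {1,3,4,5,6,7,8}:8  {2,3,4,5,6,7,8}:12
  start at 0(f): 20
  start at 2(d): 10
sum over floor = 30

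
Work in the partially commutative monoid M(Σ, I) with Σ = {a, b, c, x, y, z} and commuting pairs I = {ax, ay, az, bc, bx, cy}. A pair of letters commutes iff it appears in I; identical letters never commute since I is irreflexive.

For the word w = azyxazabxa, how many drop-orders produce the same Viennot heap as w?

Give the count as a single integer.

drop 0:a onto floor
drop 1:z onto floor
drop 2:y onto {1:z}
drop 3:x onto {2:y}
drop 4:a onto {0:a}
drop 5:z onto {3:x}
drop 6:a onto {4:a}
drop 7:b onto {5:z, 6:a}
drop 8:x onto {5:z}
drop 9:a onto {7:b}
ground layer = {0:a, 1:z}
drop-orders for the pieces not yet dropped (sum over which currently-grounded one goes next):
  1 to go: {8} 1  {9} 1
  2 to go: {7,9} 1  {8,9} 2
  3 to go: {6,7,9} 1  {7,8,9} 3
  4 to go: {4,6,7,9} 1  {5,7,8,9} 3  {6,7,8,9} 4
  5 to go: {0,4,6,7,9} 1  {3,5,7,8,9} 3  {4,6,7,8,9} 5  {5,6,7,8,9} 7
  6 to go: {0,4,6,7,8,9} 6  {2,3,5,7,8,9} 3  {3,5,6,7,8,9} 10  {4,5,6,7,8,9} 12
  7 to go: {0,4,5,6,7,8,9} 18  {1,2,3,5,7,8,9} 3  {2,3,5,6,7,8,9} 13  {3,4,5,6,7,8,9} 22
  8 to go: {0,3,4,5,6,7,8,9} 40  {1,2,3,5,6,7,8,9} 16  {2,3,4,5,6,7,8,9} 35
  if 0:a drops first: 51 orders
  if 1:z drops first: 75 orders
heap linearizations: 126

126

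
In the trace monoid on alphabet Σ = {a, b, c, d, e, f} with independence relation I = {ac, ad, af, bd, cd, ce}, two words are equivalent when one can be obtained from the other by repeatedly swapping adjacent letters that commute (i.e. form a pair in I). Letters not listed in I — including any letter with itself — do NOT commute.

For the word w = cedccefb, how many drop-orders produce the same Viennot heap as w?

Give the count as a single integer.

20

#0=c has no predecessor
#1=e has no predecessor
#2=d depends on [1:e]
#3=c depends on [0:c]
#4=c depends on [3:c]
#5=e depends on [2:d]
#6=f depends on [4:c, 5:e]
#7=b depends on [6:f]
sources: [0:c, 1:e]
N(rest) = Σ N(rest − s) over sources s of rest; N(one piece) = 1:
  size 1 → [7]=1
  size 2 → [6,7]=1
  size 3 → [4,6,7]=1  [5,6,7]=1
  size 4 → [2,5,6,7]=1  [3,4,6,7]=1  [4,5,6,7]=2
  size 5 → [0,3,4,6,7]=1  [1,2,5,6,7]=1  [2,4,5,6,7]=3  [3,4,5,6,7]=3
  size 6 → [0,3,4,5,6,7]=4  [1,2,4,5,6,7]=4  [2,3,4,5,6,7]=6
  first=0(c) contributes 10
  first=1(e) contributes 10
|[w]| = 20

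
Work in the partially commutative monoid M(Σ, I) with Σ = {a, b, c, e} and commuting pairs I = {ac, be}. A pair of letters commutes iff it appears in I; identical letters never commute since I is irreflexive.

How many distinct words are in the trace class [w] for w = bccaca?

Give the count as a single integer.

10

drop 0:b onto floor
drop 1:c onto {0:b}
drop 2:c onto {1:c}
drop 3:a onto {0:b}
drop 4:c onto {2:c}
drop 5:a onto {3:a}
ground layer = {0:b}
drop-orders for the pieces not yet dropped (sum over which currently-grounded one goes next):
  1 to go: {4} 1  {5} 1
  2 to go: {2,4} 1  {3,5} 1  {4,5} 2
  3 to go: {1,2,4} 1  {2,4,5} 3  {3,4,5} 3
  4 to go: {1,2,4,5} 4  {2,3,4,5} 6
  if 0:b drops first: 10 orders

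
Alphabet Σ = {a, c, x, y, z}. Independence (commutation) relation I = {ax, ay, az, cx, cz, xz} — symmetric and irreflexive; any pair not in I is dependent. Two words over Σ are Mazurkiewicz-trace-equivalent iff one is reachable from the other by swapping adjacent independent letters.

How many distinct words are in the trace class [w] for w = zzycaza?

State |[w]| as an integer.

4

#0=z has no predecessor
#1=z depends on [0:z]
#2=y depends on [1:z]
#3=c depends on [2:y]
#4=a depends on [3:c]
#5=z depends on [2:y]
#6=a depends on [4:a]
sources: [0:z]
N(rest) = Σ N(rest − s) over sources s of rest; N(one piece) = 1:
  size 1 → [5]=1  [6]=1
  size 2 → [4,6]=1  [5,6]=2
  size 3 → [3,4,6]=1  [4,5,6]=3
  size 4 → [3,4,5,6]=4
  size 5 → [2,3,4,5,6]=4
  first=0(z) contributes 4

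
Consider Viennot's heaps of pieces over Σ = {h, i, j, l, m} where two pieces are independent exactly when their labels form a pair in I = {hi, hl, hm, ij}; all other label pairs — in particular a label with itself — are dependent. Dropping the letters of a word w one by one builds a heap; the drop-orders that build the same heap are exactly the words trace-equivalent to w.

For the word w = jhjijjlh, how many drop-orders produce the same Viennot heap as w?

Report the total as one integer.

piece 0:j — minimal
piece 1:h rests on {0:j}
piece 2:j rests on {1:h}
piece 3:i — minimal
piece 4:j rests on {2:j}
piece 5:j rests on {4:j}
piece 6:l rests on {3:i, 5:j}
piece 7:h rests on {5:j}
minimal pieces: {0:j, 3:i}
ways to finish when only these pieces remain (= sum over removing one remaining piece with nothing left below it):
  1 left: {6}→1  {7}→1
  2 left: {3,6}→1  {6,7}→2
  3 left: {3,6,7}→3  {5,6,7}→2
  4 left: {3,5,6,7}→5  {4,5,6,7}→2
  5 left: {2,4,5,6,7}→2  {3,4,5,6,7}→7
  6 left: {1,2,4,5,6,7}→2  {2,3,4,5,6,7}→9
  placing 0:j first → 11 extensions
  placing 3:i first → 2 extensions
total linear extensions = 13

13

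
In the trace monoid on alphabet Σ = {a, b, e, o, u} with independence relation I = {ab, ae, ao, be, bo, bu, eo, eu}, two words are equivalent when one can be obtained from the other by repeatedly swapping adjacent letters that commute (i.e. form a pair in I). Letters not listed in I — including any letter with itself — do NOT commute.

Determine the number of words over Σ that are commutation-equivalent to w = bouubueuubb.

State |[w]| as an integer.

piece 0:b — minimal
piece 1:o — minimal
piece 2:u rests on {1:o}
piece 3:u rests on {2:u}
piece 4:b rests on {0:b}
piece 5:u rests on {3:u}
piece 6:e — minimal
piece 7:u rests on {5:u}
piece 8:u rests on {7:u}
piece 9:b rests on {4:b}
piece 10:b rests on {9:b}
minimal pieces: {0:b, 1:o, 6:e}
ways to finish when only these pieces remain (= sum over removing one remaining piece with nothing left below it):
  1 left: {6}→1  {8}→1  {10}→1
  2 left: {6,8}→2  {6,10}→2  {7,8}→1  {8,10}→2  {9,10}→1
  3 left: {4,9,10}→1  {5,7,8}→1  {6,7,8}→3  {6,8,10}→6  {6,9,10}→3  {7,8,10}→3  {8,9,10}→3
  4 left: {0,4,9,10}→1  {3,5,7,8}→1  {4,6,9,10}→4  {4,8,9,10}→4  {5,6,7,8}→4  {5,7,8,10}→4  {6,7,8,10}→12  {6,8,9,10}→12  {7,8,9,10}→6
  5 left: {0,4,6,9,10}→5  {0,4,8,9,10}→5  {2,3,5,7,8}→1  {3,5,6,7,8}→5  {3,5,7,8,10}→5  {4,6,8,9,10}→20  {4,7,8,9,10}→10  {5,6,7,8,10}→20  {5,7,8,9,10}→10  {6,7,8,9,10}→30
  6 left: {0,4,6,8,9,10}→30  {0,4,7,8,9,10}→15  {1,2,3,5,7,8}→1  {2,3,5,6,7,8}→6  {2,3,5,7,8,10}→6  {3,5,6,7,8,10}→30  {3,5,7,8,9,10}→15  {4,5,7,8,9,10}→20  {4,6,7,8,9,10}→60  {5,6,7,8,9,10}→60
  7 left: {0,4,5,7,8,9,10}→35  {0,4,6,7,8,9,10}→105  {1,2,3,5,6,7,8}→7  {1,2,3,5,7,8,10}→7  {2,3,5,6,7,8,10}→42  {2,3,5,7,8,9,10}→21  {3,4,5,7,8,9,10}→35  {3,5,6,7,8,9,10}→105  {4,5,6,7,8,9,10}→140
  8 left: {0,3,4,5,7,8,9,10}→70  {0,4,5,6,7,8,9,10}→280  {1,2,3,5,6,7,8,10}→56  {1,2,3,5,7,8,9,10}→28  {2,3,4,5,7,8,9,10}→56  {2,3,5,6,7,8,9,10}→168  {3,4,5,6,7,8,9,10}→280
  9 left: {0,2,3,4,5,7,8,9,10}→126  {0,3,4,5,6,7,8,9,10}→630  {1,2,3,4,5,7,8,9,10}→84  {1,2,3,5,6,7,8,9,10}→252  {2,3,4,5,6,7,8,9,10}→504
  placing 0:b first → 840 extensions
  placing 1:o first → 1260 extensions
  placing 6:e first → 210 extensions
total linear extensions = 2310

2310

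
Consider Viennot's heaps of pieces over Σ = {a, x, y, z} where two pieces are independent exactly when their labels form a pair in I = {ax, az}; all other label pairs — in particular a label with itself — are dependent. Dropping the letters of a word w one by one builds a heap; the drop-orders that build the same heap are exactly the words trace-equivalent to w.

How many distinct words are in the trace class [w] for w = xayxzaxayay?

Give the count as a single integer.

piece 0:x — minimal
piece 1:a — minimal
piece 2:y rests on {0:x, 1:a}
piece 3:x rests on {2:y}
piece 4:z rests on {3:x}
piece 5:a rests on {2:y}
piece 6:x rests on {4:z}
piece 7:a rests on {5:a}
piece 8:y rests on {6:x, 7:a}
piece 9:a rests on {8:y}
piece 10:y rests on {9:a}
minimal pieces: {0:x, 1:a}
ways to finish when only these pieces remain (= sum over removing one remaining piece with nothing left below it):
  1 left: {10}→1
  2 left: {9,10}→1
  3 left: {8,9,10}→1
  4 left: {6,8,9,10}→1  {7,8,9,10}→1
  5 left: {4,6,8,9,10}→1  {5,7,8,9,10}→1  {6,7,8,9,10}→2
  6 left: {3,4,6,8,9,10}→1  {4,6,7,8,9,10}→3  {5,6,7,8,9,10}→3
  7 left: {3,4,6,7,8,9,10}→4  {4,5,6,7,8,9,10}→6
  8 left: {3,4,5,6,7,8,9,10}→10
  9 left: {2,3,4,5,6,7,8,9,10}→10
  placing 0:x first → 10 extensions
  placing 1:a first → 10 extensions
total linear extensions = 20

20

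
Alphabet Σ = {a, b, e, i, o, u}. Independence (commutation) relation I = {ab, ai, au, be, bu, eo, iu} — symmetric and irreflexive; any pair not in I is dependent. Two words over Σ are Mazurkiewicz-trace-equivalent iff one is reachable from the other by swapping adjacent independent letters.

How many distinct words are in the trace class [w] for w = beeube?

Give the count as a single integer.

15

0(b) covers ∅
1(e) covers ∅
2(e) covers 1:e
3(u) covers 2:e
4(b) covers 0:b
5(e) covers 3:u
floor of heap: 0:b, 1:e
completions by unplaced set U, small U first (add the entries for U minus each lowest piece of U):
  |U|=1: {4}:1  {5}:1
  |U|=2: {0,4}:1  {3,5}:1  {4,5}:2
  |U|=3: {0,4,5}:3  {2,3,5}:1  {3,4,5}:3
  |U|=4: {0,3,4,5}:6  {1,2,3,5}:1  {2,3,4,5}:4
  start at 0(b): 5
  start at 1(e): 10
sum over floor = 15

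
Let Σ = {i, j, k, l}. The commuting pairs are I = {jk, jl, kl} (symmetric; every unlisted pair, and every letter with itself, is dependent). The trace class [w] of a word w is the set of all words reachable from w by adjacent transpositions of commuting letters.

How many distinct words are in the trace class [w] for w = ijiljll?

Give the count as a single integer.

piece 0:i — minimal
piece 1:j rests on {0:i}
piece 2:i rests on {1:j}
piece 3:l rests on {2:i}
piece 4:j rests on {2:i}
piece 5:l rests on {3:l}
piece 6:l rests on {5:l}
minimal pieces: {0:i}
ways to finish when only these pieces remain (= sum over removing one remaining piece with nothing left below it):
  1 left: {4}→1  {6}→1
  2 left: {4,6}→2  {5,6}→1
  3 left: {3,5,6}→1  {4,5,6}→3
  4 left: {3,4,5,6}→4
  5 left: {2,3,4,5,6}→4
  placing 0:i first → 4 extensions

4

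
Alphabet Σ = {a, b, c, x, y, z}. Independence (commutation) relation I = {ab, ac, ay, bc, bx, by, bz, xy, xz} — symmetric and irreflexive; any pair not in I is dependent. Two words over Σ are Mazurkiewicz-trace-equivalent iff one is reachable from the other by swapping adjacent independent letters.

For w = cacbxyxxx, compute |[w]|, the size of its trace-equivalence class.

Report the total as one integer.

144

#0=c has no predecessor
#1=a has no predecessor
#2=c depends on [0:c]
#3=b has no predecessor
#4=x depends on [1:a, 2:c]
#5=y depends on [2:c]
#6=x depends on [4:x]
#7=x depends on [6:x]
#8=x depends on [7:x]
sources: [0:c, 1:a, 3:b]
N(rest) = Σ N(rest − s) over sources s of rest; N(one piece) = 1:
  size 1 → [3]=1  [5]=1  [8]=1
  size 2 → [3,5]=2  [3,8]=2  [5,8]=2  [7,8]=1
  size 3 → [3,5,8]=6  [3,7,8]=3  [5,7,8]=3  [6,7,8]=1
  size 4 → [3,5,7,8]=12  [3,6,7,8]=4  [4,6,7,8]=1  [5,6,7,8]=4
  size 5 → [1,4,6,7,8]=1  [3,4,6,7,8]=5  [3,5,6,7,8]=20  [4,5,6,7,8]=5
  size 6 → [1,3,4,6,7,8]=6  [1,4,5,6,7,8]=6  [2,4,5,6,7,8]=5  [3,4,5,6,7,8]=30
  size 7 → [0,2,4,5,6,7,8]=5  [1,2,4,5,6,7,8]=11  [1,3,4,5,6,7,8]=42  [2,3,4,5,6,7,8]=35
  first=0(c) contributes 88
  first=1(a) contributes 40
  first=3(b) contributes 16
|[w]| = 144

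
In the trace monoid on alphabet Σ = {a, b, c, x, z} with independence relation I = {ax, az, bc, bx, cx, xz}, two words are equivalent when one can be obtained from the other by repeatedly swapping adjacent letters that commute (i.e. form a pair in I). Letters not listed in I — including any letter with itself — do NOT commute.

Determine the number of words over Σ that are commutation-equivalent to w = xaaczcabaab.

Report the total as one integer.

piece 0:x — minimal
piece 1:a — minimal
piece 2:a rests on {1:a}
piece 3:c rests on {2:a}
piece 4:z rests on {3:c}
piece 5:c rests on {4:z}
piece 6:a rests on {5:c}
piece 7:b rests on {6:a}
piece 8:a rests on {7:b}
piece 9:a rests on {8:a}
piece 10:b rests on {9:a}
minimal pieces: {0:x, 1:a}
ways to finish when only these pieces remain (= sum over removing one remaining piece with nothing left below it):
  1 left: {0}→1  {10}→1
  2 left: {0,10}→2  {9,10}→1
  3 left: {0,9,10}→3  {8,9,10}→1
  4 left: {0,8,9,10}→4  {7,8,9,10}→1
  5 left: {0,7,8,9,10}→5  {6,7,8,9,10}→1
  6 left: {0,6,7,8,9,10}→6  {5,6,7,8,9,10}→1
  7 left: {0,5,6,7,8,9,10}→7  {4,5,6,7,8,9,10}→1
  8 left: {0,4,5,6,7,8,9,10}→8  {3,4,5,6,7,8,9,10}→1
  9 left: {0,3,4,5,6,7,8,9,10}→9  {2,3,4,5,6,7,8,9,10}→1
  placing 0:x first → 1 extensions
  placing 1:a first → 10 extensions
total linear extensions = 11

11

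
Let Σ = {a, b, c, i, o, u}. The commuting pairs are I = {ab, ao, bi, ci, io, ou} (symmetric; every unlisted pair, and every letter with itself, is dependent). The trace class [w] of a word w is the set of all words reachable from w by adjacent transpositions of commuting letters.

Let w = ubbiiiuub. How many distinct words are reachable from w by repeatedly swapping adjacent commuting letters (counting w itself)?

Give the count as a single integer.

0(u) covers ∅
1(b) covers 0:u
2(b) covers 1:b
3(i) covers 0:u
4(i) covers 3:i
5(i) covers 4:i
6(u) covers 2:b, 5:i
7(u) covers 6:u
8(b) covers 7:u
floor of heap: 0:u
completions by unplaced set U, small U first (add the entries for U minus each lowest piece of U):
  |U|=1: {8}:1
  |U|=2: {7,8}:1
  |U|=3: {6,7,8}:1
  |U|=4: {2,6,7,8}:1  {5,6,7,8}:1
  |U|=5: {1,2,6,7,8}:1  {2,5,6,7,8}:2  {4,5,6,7,8}:1
  |U|=6: {1,2,5,6,7,8}:3  {2,4,5,6,7,8}:3  {3,4,5,6,7,8}:1
  |U|=7: {1,2,4,5,6,7,8}:6  {2,3,4,5,6,7,8}:4
  start at 0(u): 10

10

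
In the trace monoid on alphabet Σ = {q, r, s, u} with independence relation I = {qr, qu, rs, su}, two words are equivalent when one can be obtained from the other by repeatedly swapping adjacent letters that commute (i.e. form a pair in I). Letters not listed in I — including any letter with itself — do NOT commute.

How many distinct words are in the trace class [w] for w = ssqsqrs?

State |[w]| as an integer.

7

0(s) covers ∅
1(s) covers 0:s
2(q) covers 1:s
3(s) covers 2:q
4(q) covers 3:s
5(r) covers ∅
6(s) covers 4:q
floor of heap: 0:s, 5:r
completions by unplaced set U, small U first (add the entries for U minus each lowest piece of U):
  |U|=1: {5}:1  {6}:1
  |U|=2: {4,6}:1  {5,6}:2
  |U|=3: {3,4,6}:1  {4,5,6}:3
  |U|=4: {2,3,4,6}:1  {3,4,5,6}:4
  |U|=5: {1,2,3,4,6}:1  {2,3,4,5,6}:5
  start at 0(s): 6
  start at 5(r): 1
sum over floor = 7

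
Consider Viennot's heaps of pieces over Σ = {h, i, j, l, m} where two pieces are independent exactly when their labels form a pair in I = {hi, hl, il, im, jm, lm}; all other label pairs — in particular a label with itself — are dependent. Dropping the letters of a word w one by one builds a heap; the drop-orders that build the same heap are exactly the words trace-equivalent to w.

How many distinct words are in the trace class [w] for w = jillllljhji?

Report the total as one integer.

piece 0:j — minimal
piece 1:i rests on {0:j}
piece 2:l rests on {0:j}
piece 3:l rests on {2:l}
piece 4:l rests on {3:l}
piece 5:l rests on {4:l}
piece 6:l rests on {5:l}
piece 7:j rests on {1:i, 6:l}
piece 8:h rests on {7:j}
piece 9:j rests on {8:h}
piece 10:i rests on {9:j}
minimal pieces: {0:j}
ways to finish when only these pieces remain (= sum over removing one remaining piece with nothing left below it):
  1 left: {10}→1
  2 left: {9,10}→1
  3 left: {8,9,10}→1
  4 left: {7,8,9,10}→1
  5 left: {1,7,8,9,10}→1  {6,7,8,9,10}→1
  6 left: {1,6,7,8,9,10}→2  {5,6,7,8,9,10}→1
  7 left: {1,5,6,7,8,9,10}→3  {4,5,6,7,8,9,10}→1
  8 left: {1,4,5,6,7,8,9,10}→4  {3,4,5,6,7,8,9,10}→1
  9 left: {1,3,4,5,6,7,8,9,10}→5  {2,3,4,5,6,7,8,9,10}→1
  placing 0:j first → 6 extensions

6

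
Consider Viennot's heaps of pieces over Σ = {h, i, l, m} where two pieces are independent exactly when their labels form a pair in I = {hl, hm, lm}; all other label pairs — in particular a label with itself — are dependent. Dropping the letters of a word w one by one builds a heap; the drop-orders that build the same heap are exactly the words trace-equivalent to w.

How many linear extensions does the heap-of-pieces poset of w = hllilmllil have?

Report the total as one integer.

#0=h has no predecessor
#1=l has no predecessor
#2=l depends on [1:l]
#3=i depends on [0:h, 2:l]
#4=l depends on [3:i]
#5=m depends on [3:i]
#6=l depends on [4:l]
#7=l depends on [6:l]
#8=i depends on [5:m, 7:l]
#9=l depends on [8:i]
sources: [0:h, 1:l]
N(rest) = Σ N(rest − s) over sources s of rest; N(one piece) = 1:
  size 1 → [9]=1
  size 2 → [8,9]=1
  size 3 → [5,8,9]=1  [7,8,9]=1
  size 4 → [5,7,8,9]=2  [6,7,8,9]=1
  size 5 → [4,6,7,8,9]=1  [5,6,7,8,9]=3
  size 6 → [4,5,6,7,8,9]=4
  size 7 → [3,4,5,6,7,8,9]=4
  size 8 → [0,3,4,5,6,7,8,9]=4  [2,3,4,5,6,7,8,9]=4
  first=0(h) contributes 4
  first=1(l) contributes 8
|[w]| = 12

12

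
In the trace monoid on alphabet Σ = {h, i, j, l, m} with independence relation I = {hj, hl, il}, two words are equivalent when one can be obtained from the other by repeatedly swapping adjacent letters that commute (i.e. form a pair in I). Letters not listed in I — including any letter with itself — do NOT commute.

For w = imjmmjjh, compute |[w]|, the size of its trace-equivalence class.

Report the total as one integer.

3

#0=i has no predecessor
#1=m depends on [0:i]
#2=j depends on [1:m]
#3=m depends on [2:j]
#4=m depends on [3:m]
#5=j depends on [4:m]
#6=j depends on [5:j]
#7=h depends on [4:m]
sources: [0:i]
N(rest) = Σ N(rest − s) over sources s of rest; N(one piece) = 1:
  size 1 → [6]=1  [7]=1
  size 2 → [5,6]=1  [6,7]=2
  size 3 → [5,6,7]=3
  size 4 → [4,5,6,7]=3
  size 5 → [3,4,5,6,7]=3
  size 6 → [2,3,4,5,6,7]=3
  first=0(i) contributes 3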